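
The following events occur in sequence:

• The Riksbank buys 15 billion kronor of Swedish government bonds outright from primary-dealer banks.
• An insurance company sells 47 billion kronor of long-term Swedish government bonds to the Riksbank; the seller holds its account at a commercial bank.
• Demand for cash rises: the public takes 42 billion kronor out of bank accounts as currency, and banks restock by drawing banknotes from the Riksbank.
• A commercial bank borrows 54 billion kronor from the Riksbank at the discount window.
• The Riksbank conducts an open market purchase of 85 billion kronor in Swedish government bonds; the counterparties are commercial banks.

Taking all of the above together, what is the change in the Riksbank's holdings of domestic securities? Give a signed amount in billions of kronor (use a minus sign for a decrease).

Riksbank balance sheet:
  Assets:      Securities +147B, Loans to banks +54B
  Liabilities: Bank reserves +159B, Currency in circulation +42B
Commercial banking system:
  Assets:      Reserves at CB +159B, Securities −100B
  Liabilities: Checkable deposits +5B, Borrowings from CB +54B
So the change in the Riksbank's holdings of domestic securities is +147 billion.

+147 billion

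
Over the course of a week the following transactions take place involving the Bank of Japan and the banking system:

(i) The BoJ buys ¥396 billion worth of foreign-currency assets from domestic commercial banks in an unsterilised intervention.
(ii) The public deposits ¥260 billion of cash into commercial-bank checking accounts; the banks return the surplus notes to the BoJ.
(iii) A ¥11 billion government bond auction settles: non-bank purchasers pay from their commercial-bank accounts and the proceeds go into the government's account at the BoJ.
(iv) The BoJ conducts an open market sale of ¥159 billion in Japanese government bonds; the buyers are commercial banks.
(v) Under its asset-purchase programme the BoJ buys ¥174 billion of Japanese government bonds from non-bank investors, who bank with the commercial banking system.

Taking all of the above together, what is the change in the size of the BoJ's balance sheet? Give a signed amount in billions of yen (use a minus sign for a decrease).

+¥411 billion

FX purchase ¥396 billion: a BoJ asset is acquired → +¥396B.
Currency deposit ¥260 billion: only the composition of liabilities changes → 0.
Government account inflow ¥11 billion: only the composition of liabilities changes → 0.
OMO sale (to banks) ¥159 billion: a BoJ asset is shed → −¥159B.
Asset purchase (from non-banks) ¥174 billion: a BoJ asset is acquired → +¥174B.
Net: 396 + 0 + 0 − 159 + 174 = +¥411 billion.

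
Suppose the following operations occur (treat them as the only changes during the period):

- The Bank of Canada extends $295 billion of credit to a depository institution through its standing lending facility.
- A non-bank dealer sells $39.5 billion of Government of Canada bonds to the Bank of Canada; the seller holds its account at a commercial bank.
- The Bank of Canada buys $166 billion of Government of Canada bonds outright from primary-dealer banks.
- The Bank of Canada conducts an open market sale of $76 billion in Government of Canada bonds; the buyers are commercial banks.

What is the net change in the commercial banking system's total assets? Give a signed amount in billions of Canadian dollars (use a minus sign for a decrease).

Discount-window loan $295 billion: bank balance sheets expand → +$295B.
Asset purchase (from non-banks) $39.5 billion: bank balance sheets expand → +$39.5B.
OMO purchase (from banks) $166 billion: just an asset swap on bank balance sheets → 0.
OMO sale (to banks) $76 billion: just an asset swap on bank balance sheets → 0.
Net: 295 + 39.5 + 0 + 0 = +$334.5 billion.

+$334.5 billion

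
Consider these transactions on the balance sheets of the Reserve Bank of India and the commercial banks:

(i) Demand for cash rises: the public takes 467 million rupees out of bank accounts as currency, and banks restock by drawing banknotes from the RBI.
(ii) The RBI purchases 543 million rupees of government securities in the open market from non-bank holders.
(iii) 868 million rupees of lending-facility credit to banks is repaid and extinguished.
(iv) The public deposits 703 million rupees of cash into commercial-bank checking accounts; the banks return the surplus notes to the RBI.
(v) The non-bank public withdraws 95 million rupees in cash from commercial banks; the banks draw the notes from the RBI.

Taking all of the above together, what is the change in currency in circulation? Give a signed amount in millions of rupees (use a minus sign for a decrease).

-141 million

Currency withdrawal 467 million rupees: notes leave the central bank → +467M.
Asset purchase (from non-banks) 543 million rupees: no currency enters or leaves circulation → 0.
Discount-window repayment 868 million rupees: no currency enters or leaves circulation → 0.
Currency deposit 703 million rupees: notes return to the central bank → −703M.
Currency withdrawal 95 million rupees: notes leave the central bank → +95M.
Net: 467 + 0 + 0 − 703 + 95 = -141 million.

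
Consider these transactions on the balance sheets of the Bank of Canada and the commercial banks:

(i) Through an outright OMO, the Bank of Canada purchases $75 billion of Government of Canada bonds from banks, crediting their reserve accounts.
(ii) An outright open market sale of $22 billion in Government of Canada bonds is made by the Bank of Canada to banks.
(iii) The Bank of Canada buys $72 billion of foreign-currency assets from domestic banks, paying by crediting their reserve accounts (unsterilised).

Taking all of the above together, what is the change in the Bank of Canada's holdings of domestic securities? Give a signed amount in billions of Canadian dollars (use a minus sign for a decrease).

+$53 billion

OMO purchase (from banks) $75 billion: securities added to the Bank of Canada's portfolio → +$75B.
OMO sale (to banks) $22 billion: securities removed from the Bank of Canada's portfolio → −$22B.
FX purchase $72 billion: the Bank of Canada's securities portfolio is untouched → 0.
Net: 75 − 22 + 0 = +$53 billion.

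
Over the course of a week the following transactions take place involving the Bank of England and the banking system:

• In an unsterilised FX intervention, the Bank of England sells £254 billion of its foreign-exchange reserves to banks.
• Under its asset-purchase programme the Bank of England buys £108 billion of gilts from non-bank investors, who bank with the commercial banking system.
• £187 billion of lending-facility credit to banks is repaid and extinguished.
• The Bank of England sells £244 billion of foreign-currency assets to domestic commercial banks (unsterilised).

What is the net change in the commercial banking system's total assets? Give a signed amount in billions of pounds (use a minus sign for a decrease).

-£79 billion

FX sale £254 billion: just an asset swap on bank balance sheets → 0.
Asset purchase (from non-banks) £108 billion: bank balance sheets expand → +£108B.
Discount-window repayment £187 billion: bank balance sheets shrink → −£187B.
FX sale £244 billion: just an asset swap on bank balance sheets → 0.
Net: 0 + 108 − 187 + 0 = -£79 billion.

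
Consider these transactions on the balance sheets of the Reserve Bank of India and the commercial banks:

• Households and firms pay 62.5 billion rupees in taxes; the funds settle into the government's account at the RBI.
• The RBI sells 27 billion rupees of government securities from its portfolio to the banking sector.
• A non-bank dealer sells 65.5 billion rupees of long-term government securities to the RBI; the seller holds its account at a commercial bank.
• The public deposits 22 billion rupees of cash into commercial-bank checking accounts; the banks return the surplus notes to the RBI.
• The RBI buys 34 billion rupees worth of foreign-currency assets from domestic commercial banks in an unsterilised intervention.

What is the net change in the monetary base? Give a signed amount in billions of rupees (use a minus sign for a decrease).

+10 billion

Government account inflow 62.5 billion rupees: reserves shift to a non-base liability → −62.5B.
OMO sale (to banks) 27 billion rupees: RBI balance sheet contracts → −27B.
Asset purchase (from non-banks) 65.5 billion rupees: RBI balance sheet expands → +65.5B.
Currency deposit 22 billion rupees: just a shift between currency and reserves — both are base money → 0.
FX purchase 34 billion rupees: RBI balance sheet expands → +34B.
Net: −62.5 − 27 + 65.5 + 0 + 34 = +10 billion.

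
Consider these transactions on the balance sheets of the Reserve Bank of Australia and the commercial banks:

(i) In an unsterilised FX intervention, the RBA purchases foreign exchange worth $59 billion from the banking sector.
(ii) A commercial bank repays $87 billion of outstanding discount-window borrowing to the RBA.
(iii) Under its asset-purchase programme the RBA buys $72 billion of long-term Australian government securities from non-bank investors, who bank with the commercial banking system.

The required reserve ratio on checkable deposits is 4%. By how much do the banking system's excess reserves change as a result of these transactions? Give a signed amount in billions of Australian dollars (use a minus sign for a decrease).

+$41.12 billion

FX purchase $59 billion: reserves +$59B, deposits 0.
Discount-window repayment $87 billion: reserves −$87B, deposits 0.
Asset purchase (from non-banks) $72 billion: reserves +$72B, deposits +$72B.
Totals: Δreserves = +$44B, Δdeposits = +$72B.
Δrequired reserves = 4% × +$72B = +$2.88B.
Δexcess reserves = Δreserves − Δrequired = +$44B − (+$2.88B) = +$41.12 billion.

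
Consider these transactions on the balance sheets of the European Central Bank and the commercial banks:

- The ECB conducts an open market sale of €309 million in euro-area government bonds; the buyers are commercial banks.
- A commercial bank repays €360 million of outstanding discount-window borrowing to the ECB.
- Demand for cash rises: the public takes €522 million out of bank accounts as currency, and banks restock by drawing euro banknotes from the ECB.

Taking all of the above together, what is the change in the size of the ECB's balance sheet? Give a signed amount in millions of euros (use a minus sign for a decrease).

-€669 million

OMO sale (to banks) €309 million: an ECB asset is shed → −€309M.
Discount-window repayment €360 million: an ECB asset is shed → −€360M.
Currency withdrawal €522 million: only the composition of liabilities changes → 0.
Net: −309 − 360 + 0 = -€669 million.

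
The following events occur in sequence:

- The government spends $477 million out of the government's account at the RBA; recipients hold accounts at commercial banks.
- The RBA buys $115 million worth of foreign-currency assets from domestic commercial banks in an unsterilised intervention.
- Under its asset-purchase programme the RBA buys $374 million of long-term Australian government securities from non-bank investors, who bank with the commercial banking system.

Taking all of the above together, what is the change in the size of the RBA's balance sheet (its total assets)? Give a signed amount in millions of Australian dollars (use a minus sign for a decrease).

+$489 million

Government spending $477 million: only the composition of liabilities changes → 0.
FX purchase $115 million: an RBA asset is acquired → +$115M.
Asset purchase (from non-banks) $374 million: an RBA asset is acquired → +$374M.
Net: 0 + 115 + 374 = +$489 million.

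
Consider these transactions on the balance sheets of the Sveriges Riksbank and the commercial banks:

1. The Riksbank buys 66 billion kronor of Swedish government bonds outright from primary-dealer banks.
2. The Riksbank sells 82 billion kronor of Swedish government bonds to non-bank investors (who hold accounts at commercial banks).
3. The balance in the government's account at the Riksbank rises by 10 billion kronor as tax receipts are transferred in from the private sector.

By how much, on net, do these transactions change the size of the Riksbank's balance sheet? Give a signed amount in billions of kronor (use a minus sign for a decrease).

Riksbank balance sheet:
  Assets:      Securities −16B
  Liabilities: Bank reserves −26B, Government deposits +10B
Change in total Riksbank assets = -16 billion.

-16 billion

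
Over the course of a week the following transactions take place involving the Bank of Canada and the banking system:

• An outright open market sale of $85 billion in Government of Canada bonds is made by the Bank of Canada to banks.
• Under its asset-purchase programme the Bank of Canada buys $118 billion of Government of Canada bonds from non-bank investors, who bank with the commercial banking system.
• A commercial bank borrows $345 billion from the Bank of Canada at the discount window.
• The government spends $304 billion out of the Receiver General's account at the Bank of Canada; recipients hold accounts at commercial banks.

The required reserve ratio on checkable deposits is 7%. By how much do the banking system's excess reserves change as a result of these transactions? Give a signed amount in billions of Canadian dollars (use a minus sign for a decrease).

OMO sale (to banks) $85 billion: reserves −$85B, deposits 0.
Asset purchase (from non-banks) $118 billion: reserves +$118B, deposits +$118B.
Discount-window loan $345 billion: reserves +$345B, deposits 0.
Government spending $304 billion: reserves +$304B, deposits +$304B.
Totals: Δreserves = +$682B, Δdeposits = +$422B.
Δrequired reserves = 7% × +$422B = +$29.54B.
Δexcess reserves = Δreserves − Δrequired = +$682B − (+$29.54B) = +$652.46 billion.

+$652.46 billion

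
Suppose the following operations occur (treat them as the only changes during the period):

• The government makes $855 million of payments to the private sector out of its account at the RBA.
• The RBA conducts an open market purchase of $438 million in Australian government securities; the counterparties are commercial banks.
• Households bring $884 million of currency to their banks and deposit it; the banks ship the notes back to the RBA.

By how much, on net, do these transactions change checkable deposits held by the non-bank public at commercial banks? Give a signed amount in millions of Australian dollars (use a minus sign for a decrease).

+$1739 million

RBA balance sheet:
  Assets:      Securities +$438M
  Liabilities: Bank reserves +$2177M, Currency in circulation −$884M, Government deposits −$855M
Commercial banking system:
  Assets:      Reserves at CB +$2177M, Securities −$438M
  Liabilities: Checkable deposits +$1739M
So the change in checkable deposits held by the non-bank public at commercial banks is +$1739 million.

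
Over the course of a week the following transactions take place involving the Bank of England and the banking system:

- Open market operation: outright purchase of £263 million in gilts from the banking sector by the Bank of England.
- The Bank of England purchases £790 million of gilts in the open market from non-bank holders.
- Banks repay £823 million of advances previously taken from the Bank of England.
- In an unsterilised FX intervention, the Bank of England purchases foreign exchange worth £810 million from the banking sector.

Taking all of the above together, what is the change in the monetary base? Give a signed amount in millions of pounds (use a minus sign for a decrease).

OMO purchase (from banks) £263 million: Bank of England balance sheet expands → +£263M.
Asset purchase (from non-banks) £790 million: Bank of England balance sheet expands → +£790M.
Discount-window repayment £823 million: Bank of England balance sheet contracts → −£823M.
FX purchase £810 million: Bank of England balance sheet expands → +£810M.
Net: 263 + 790 − 823 + 810 = +£1040 million.

+£1040 million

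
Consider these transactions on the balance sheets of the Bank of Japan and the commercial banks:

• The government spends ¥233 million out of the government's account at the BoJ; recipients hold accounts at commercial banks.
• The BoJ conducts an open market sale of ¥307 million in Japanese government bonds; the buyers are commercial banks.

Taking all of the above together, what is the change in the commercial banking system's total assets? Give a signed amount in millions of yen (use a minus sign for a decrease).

Government spending ¥233 million: bank balance sheets expand → +¥233M.
OMO sale (to banks) ¥307 million: just an asset swap on bank balance sheets → 0.
Net: 233 + 0 = +¥233 million.

+¥233 million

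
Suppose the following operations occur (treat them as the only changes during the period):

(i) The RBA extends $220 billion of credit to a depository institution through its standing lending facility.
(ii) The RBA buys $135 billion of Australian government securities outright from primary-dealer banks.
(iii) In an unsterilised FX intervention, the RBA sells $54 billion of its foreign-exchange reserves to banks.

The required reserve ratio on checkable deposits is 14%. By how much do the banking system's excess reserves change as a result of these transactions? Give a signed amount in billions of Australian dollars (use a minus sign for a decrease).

+$301 billion

Discount-window loan $220 billion: reserves +$220B, deposits 0.
OMO purchase (from banks) $135 billion: reserves +$135B, deposits 0.
FX sale $54 billion: reserves −$54B, deposits 0.
Totals: Δreserves = +$301B, Δdeposits = 0.
Δrequired reserves = 14% × 0 = 0.
Δexcess reserves = Δreserves − Δrequired = +$301B − (0) = +$301 billion.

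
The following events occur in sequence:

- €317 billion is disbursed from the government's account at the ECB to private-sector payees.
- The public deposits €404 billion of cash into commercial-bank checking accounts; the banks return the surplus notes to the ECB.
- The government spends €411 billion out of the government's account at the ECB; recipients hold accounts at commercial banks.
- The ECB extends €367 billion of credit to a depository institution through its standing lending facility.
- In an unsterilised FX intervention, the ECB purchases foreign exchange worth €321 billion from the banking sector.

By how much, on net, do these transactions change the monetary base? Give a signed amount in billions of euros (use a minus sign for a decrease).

ECB balance sheet:
  Assets:      Loans to banks +€367B, Foreign assets +€321B
  Liabilities: Bank reserves +€1820B, Currency in circulation −€404B, Government deposits −€728B
Commercial banking system:
  Assets:      Reserves at CB +€1820B, Foreign assets −€321B
  Liabilities: Checkable deposits +€1132B, Borrowings from CB +€367B
Monetary base = currency + reserves: −€404B + (+€1820B) = +€1416 billion.

+€1416 billion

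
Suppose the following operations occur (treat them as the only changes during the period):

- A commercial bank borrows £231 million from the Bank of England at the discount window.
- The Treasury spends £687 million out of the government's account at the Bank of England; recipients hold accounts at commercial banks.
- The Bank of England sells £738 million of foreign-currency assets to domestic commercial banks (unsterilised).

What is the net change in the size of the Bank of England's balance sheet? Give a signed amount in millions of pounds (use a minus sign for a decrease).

Discount-window loan £231 million: a Bank of England asset is acquired → +£231M.
Government spending £687 million: only the composition of liabilities changes → 0.
FX sale £738 million: a Bank of England asset is shed → −£738M.
Net: 231 + 0 − 738 = -£507 million.

-£507 million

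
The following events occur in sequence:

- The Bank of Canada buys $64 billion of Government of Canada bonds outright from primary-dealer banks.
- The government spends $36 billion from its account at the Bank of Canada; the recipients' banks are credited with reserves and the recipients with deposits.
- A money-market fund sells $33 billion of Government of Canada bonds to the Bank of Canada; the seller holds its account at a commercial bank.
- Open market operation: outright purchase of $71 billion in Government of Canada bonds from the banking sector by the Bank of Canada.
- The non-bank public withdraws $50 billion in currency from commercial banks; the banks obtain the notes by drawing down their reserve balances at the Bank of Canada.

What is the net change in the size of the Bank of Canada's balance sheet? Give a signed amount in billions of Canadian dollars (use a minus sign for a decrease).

+$168 billion

OMO purchase (from banks) $64 billion: a Bank of Canada asset is acquired → +$64B.
Government spending $36 billion: only the composition of liabilities changes → 0.
Asset purchase (from non-banks) $33 billion: a Bank of Canada asset is acquired → +$33B.
OMO purchase (from banks) $71 billion: a Bank of Canada asset is acquired → +$71B.
Currency withdrawal $50 billion: only the composition of liabilities changes → 0.
Net: 64 + 0 + 33 + 71 + 0 = +$168 billion.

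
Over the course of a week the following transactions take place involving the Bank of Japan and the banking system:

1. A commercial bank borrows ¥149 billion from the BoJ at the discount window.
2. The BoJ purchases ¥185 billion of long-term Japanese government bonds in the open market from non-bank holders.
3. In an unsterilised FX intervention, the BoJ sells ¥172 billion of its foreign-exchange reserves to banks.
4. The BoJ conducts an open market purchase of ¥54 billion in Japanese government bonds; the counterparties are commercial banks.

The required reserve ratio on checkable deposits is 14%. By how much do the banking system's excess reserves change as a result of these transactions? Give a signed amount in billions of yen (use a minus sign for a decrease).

+¥190.1 billion

Discount-window loan ¥149 billion: reserves +¥149B, deposits 0.
Asset purchase (from non-banks) ¥185 billion: reserves +¥185B, deposits +¥185B.
FX sale ¥172 billion: reserves −¥172B, deposits 0.
OMO purchase (from banks) ¥54 billion: reserves +¥54B, deposits 0.
Totals: Δreserves = +¥216B, Δdeposits = +¥185B.
Δrequired reserves = 14% × +¥185B = +¥25.9B.
Δexcess reserves = Δreserves − Δrequired = +¥216B − (+¥25.9B) = +¥190.1 billion.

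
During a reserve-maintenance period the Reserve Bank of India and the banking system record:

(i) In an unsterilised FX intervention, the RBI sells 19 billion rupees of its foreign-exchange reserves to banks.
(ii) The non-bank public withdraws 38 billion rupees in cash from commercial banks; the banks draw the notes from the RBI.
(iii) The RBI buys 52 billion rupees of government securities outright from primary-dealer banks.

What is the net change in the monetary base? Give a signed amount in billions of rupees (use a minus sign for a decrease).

RBI balance sheet:
  Assets:      Securities +52B, Foreign assets −19B
  Liabilities: Bank reserves −5B, Currency in circulation +38B
Monetary base = currency + reserves: +38B + (−5B) = +33 billion.

+33 billion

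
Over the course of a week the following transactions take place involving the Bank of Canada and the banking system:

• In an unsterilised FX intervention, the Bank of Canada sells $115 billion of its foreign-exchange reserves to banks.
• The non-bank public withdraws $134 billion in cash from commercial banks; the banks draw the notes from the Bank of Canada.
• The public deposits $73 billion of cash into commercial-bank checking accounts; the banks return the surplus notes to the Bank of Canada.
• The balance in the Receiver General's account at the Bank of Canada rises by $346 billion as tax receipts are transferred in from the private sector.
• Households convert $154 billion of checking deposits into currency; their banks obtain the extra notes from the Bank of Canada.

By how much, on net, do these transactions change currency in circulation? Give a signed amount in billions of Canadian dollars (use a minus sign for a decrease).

FX sale $115 billion: no currency enters or leaves circulation → 0.
Currency withdrawal $134 billion: notes leave the central bank → +$134B.
Currency deposit $73 billion: notes return to the central bank → −$73B.
Government account inflow $346 billion: no currency enters or leaves circulation → 0.
Currency withdrawal $154 billion: notes leave the central bank → +$154B.
Net: 0 + 134 − 73 + 0 + 154 = +$215 billion.

+$215 billion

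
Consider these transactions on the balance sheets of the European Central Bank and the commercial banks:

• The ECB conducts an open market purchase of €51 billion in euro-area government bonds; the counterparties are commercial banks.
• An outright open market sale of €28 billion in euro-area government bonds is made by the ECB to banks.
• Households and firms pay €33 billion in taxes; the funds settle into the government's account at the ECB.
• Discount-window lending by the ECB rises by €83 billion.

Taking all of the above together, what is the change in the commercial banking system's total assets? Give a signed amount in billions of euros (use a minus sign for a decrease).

OMO purchase (from banks) €51 billion: just an asset swap on bank balance sheets → 0.
OMO sale (to banks) €28 billion: just an asset swap on bank balance sheets → 0.
Government account inflow €33 billion: bank balance sheets shrink → −€33B.
Discount-window loan €83 billion: bank balance sheets expand → +€83B.
Net: 0 + 0 − 33 + 83 = +€50 billion.

+€50 billion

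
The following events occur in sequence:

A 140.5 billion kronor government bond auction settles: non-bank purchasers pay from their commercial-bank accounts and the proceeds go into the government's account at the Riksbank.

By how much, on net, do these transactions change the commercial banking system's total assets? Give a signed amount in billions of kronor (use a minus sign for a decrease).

Riksbank balance sheet:
  Assets:      no change
  Liabilities: Bank reserves −140.5B, Government deposits +140.5B
Commercial banking system:
  Assets:      Reserves at CB −140.5B
  Liabilities: Checkable deposits −140.5B
Change in total bank assets = -140.5 billion.

-140.5 billion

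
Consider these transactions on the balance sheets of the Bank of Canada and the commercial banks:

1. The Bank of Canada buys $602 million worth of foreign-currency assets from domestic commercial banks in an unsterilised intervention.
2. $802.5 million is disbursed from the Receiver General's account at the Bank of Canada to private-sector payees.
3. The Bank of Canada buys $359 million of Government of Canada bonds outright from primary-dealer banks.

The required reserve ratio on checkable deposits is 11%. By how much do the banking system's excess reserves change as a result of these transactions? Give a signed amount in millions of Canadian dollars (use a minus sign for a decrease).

FX purchase $602 million: reserves +$602M, deposits 0.
Government spending $802.5 million: reserves +$802.5M, deposits +$802.5M.
OMO purchase (from banks) $359 million: reserves +$359M, deposits 0.
Totals: Δreserves = +$1763.5M, Δdeposits = +$802.5M.
Δrequired reserves = 11% × +$802.5M = +$88.275M.
Δexcess reserves = Δreserves − Δrequired = +$1763.5M − (+$88.275M) = +$1675.225 million.

+$1675.225 million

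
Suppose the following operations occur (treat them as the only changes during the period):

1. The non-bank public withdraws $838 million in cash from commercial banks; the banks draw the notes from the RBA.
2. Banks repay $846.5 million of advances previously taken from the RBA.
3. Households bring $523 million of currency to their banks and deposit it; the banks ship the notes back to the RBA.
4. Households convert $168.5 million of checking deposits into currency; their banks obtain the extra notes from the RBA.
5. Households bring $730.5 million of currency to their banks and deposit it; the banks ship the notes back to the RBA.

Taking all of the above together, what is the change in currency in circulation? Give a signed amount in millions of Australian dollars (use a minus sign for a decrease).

-$247 million

Currency withdrawal $838 million: notes leave the central bank → +$838M.
Discount-window repayment $846.5 million: no currency enters or leaves circulation → 0.
Currency deposit $523 million: notes return to the central bank → −$523M.
Currency withdrawal $168.5 million: notes leave the central bank → +$168.5M.
Currency deposit $730.5 million: notes return to the central bank → −$730.5M.
Net: 838 + 0 − 523 + 168.5 − 730.5 = -$247 million.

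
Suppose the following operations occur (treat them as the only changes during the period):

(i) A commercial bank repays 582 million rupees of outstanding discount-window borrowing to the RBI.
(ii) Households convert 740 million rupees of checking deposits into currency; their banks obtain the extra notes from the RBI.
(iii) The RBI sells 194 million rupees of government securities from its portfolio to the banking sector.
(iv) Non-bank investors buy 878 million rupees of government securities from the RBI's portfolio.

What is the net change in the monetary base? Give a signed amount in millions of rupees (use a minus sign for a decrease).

-1654 million

Discount-window repayment 582 million rupees: RBI balance sheet contracts → −582M.
Currency withdrawal 740 million rupees: just a shift between currency and reserves — both are base money → 0.
OMO sale (to banks) 194 million rupees: RBI balance sheet contracts → −194M.
Asset sale (to non-banks) 878 million rupees: RBI balance sheet contracts → −878M.
Net: −582 + 0 − 194 − 878 = -1654 million.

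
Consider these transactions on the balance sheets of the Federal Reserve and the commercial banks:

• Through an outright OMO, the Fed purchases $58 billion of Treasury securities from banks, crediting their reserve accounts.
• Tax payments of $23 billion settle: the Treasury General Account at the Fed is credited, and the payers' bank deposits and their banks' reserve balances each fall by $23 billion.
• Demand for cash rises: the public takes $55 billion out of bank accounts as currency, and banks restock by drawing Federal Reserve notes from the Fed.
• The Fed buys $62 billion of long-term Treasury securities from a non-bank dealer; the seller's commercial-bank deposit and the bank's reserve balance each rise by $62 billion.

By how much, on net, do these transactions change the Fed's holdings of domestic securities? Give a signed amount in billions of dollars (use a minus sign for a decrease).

Fed balance sheet:
  Assets:      Securities +$120B
  Liabilities: Bank reserves +$42B, Currency in circulation +$55B, Government deposits +$23B
Commercial banking system:
  Assets:      Reserves at CB +$42B, Securities −$58B
  Liabilities: Checkable deposits −$16B
So the change in the Fed's holdings of domestic securities is +$120 billion.

+$120 billion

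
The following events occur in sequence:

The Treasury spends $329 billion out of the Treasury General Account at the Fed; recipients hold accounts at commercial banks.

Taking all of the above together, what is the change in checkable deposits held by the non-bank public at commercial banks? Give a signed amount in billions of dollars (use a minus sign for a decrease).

Government spending $329 billion: non-bank counterparties' bank balances rise → +$329B.

+$329 billion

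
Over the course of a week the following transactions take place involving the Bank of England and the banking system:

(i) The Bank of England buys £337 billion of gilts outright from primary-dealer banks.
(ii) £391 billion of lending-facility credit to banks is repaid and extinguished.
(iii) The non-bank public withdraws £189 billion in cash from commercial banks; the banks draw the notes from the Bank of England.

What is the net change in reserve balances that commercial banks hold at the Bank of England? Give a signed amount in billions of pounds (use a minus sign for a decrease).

Bank of England balance sheet:
  Assets:      Securities +£337B, Loans to banks −£391B
  Liabilities: Bank reserves −£243B, Currency in circulation +£189B
Commercial banking system:
  Assets:      Reserves at CB −£243B, Securities −£337B
  Liabilities: Checkable deposits −£189B, Borrowings from CB −£391B
So the change in reserve balances that commercial banks hold at the Bank of England is -£243 billion.

-£243 billion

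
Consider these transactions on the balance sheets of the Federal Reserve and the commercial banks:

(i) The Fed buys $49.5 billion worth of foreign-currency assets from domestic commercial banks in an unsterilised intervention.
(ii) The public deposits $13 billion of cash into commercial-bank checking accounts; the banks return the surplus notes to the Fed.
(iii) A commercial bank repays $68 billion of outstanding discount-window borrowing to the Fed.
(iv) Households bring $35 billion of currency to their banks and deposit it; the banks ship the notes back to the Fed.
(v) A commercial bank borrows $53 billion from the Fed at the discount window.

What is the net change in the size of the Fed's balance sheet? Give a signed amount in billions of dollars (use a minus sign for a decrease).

+$34.5 billion

FX purchase $49.5 billion: a Fed asset is acquired → +$49.5B.
Currency deposit $13 billion: only the composition of liabilities changes → 0.
Discount-window repayment $68 billion: a Fed asset is shed → −$68B.
Currency deposit $35 billion: only the composition of liabilities changes → 0.
Discount-window loan $53 billion: a Fed asset is acquired → +$53B.
Net: 49.5 + 0 − 68 + 0 + 53 = +$34.5 billion.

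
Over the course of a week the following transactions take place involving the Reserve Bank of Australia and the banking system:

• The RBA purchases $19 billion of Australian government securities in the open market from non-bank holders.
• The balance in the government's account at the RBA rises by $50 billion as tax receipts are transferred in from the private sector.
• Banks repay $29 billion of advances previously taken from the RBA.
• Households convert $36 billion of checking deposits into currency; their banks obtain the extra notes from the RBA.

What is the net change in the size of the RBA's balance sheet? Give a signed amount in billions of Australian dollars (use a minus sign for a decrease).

Asset purchase (from non-banks) $19 billion: an RBA asset is acquired → +$19B.
Government account inflow $50 billion: only the composition of liabilities changes → 0.
Discount-window repayment $29 billion: an RBA asset is shed → −$29B.
Currency withdrawal $36 billion: only the composition of liabilities changes → 0.
Net: 19 + 0 − 29 + 0 = -$10 billion.

-$10 billion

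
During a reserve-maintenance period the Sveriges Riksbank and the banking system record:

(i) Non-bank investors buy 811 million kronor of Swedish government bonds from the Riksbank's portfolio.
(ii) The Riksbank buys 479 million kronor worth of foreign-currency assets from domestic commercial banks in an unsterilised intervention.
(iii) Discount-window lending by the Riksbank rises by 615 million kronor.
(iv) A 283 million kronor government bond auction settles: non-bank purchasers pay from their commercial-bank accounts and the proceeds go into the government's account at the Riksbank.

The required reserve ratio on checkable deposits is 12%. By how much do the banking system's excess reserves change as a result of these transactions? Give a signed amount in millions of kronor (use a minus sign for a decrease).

Asset sale (to non-banks) 811 million kronor: reserves −811M, deposits −811M.
FX purchase 479 million kronor: reserves +479M, deposits 0.
Discount-window loan 615 million kronor: reserves +615M, deposits 0.
Government account inflow 283 million kronor: reserves −283M, deposits −283M.
Totals: Δreserves = 0, Δdeposits = −1094M.
Δrequired reserves = 12% × −1094M = −131.28M.
Δexcess reserves = Δreserves − Δrequired = 0 − (−131.28M) = +131.28 million.

+131.28 million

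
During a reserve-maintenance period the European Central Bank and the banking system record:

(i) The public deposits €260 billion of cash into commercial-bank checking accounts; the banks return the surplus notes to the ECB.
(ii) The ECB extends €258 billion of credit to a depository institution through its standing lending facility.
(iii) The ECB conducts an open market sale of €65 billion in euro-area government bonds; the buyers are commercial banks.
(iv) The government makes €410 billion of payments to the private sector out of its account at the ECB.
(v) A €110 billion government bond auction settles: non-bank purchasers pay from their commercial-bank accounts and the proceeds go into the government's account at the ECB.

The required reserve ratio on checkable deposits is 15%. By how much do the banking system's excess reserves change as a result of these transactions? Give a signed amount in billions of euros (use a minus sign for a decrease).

+€669 billion

Currency deposit €260 billion: reserves +€260B, deposits +€260B.
Discount-window loan €258 billion: reserves +€258B, deposits 0.
OMO sale (to banks) €65 billion: reserves −€65B, deposits 0.
Government spending €410 billion: reserves +€410B, deposits +€410B.
Government account inflow €110 billion: reserves −€110B, deposits −€110B.
Totals: Δreserves = +€753B, Δdeposits = +€560B.
Δrequired reserves = 15% × +€560B = +€84B.
Δexcess reserves = Δreserves − Δrequired = +€753B − (+€84B) = +€669 billion.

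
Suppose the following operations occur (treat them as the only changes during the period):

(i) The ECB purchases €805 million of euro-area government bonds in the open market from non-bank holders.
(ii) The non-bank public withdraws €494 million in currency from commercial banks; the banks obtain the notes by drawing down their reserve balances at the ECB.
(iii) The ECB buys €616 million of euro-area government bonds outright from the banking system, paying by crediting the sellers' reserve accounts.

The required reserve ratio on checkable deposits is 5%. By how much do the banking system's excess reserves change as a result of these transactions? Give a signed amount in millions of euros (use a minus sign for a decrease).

Asset purchase (from non-banks) €805 million: reserves +€805M, deposits +€805M.
Currency withdrawal €494 million: reserves −€494M, deposits −€494M.
OMO purchase (from banks) €616 million: reserves +€616M, deposits 0.
Totals: Δreserves = +€927M, Δdeposits = +€311M.
Δrequired reserves = 5% × +€311M = +€15.55M.
Δexcess reserves = Δreserves − Δrequired = +€927M − (+€15.55M) = +€911.45 million.

+€911.45 million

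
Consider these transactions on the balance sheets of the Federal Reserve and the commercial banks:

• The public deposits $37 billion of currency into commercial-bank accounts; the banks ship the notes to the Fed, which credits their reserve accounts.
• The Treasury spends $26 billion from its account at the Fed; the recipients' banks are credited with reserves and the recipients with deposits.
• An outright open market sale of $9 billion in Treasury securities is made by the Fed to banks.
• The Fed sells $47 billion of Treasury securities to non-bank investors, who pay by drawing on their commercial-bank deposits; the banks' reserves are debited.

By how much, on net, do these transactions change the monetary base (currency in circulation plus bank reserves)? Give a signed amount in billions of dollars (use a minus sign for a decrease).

Currency deposit $37 billion: just a shift between currency and reserves — both are base money → 0.
Government spending $26 billion: a non-base liability converts back to reserves → +$26B.
OMO sale (to banks) $9 billion: Fed balance sheet contracts → −$9B.
Asset sale (to non-banks) $47 billion: Fed balance sheet contracts → −$47B.
Net: 0 + 26 − 9 − 47 = -$30 billion.

-$30 billion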